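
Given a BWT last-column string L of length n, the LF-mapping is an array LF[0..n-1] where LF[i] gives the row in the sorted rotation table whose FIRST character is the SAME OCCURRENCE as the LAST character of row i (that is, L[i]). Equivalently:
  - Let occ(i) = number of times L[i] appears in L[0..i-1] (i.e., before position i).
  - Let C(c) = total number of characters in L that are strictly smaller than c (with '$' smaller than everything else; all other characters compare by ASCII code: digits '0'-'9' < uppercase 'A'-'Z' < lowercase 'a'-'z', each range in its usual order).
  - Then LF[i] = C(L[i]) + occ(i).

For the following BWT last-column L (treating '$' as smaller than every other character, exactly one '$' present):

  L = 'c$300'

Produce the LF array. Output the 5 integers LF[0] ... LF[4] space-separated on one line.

Char counts: '$':1, '0':2, '3':1, 'c':1
C (first-col start): C('$')=0, C('0')=1, C('3')=3, C('c')=4
L[0]='c': occ=0, LF[0]=C('c')+0=4+0=4
L[1]='$': occ=0, LF[1]=C('$')+0=0+0=0
L[2]='3': occ=0, LF[2]=C('3')+0=3+0=3
L[3]='0': occ=0, LF[3]=C('0')+0=1+0=1
L[4]='0': occ=1, LF[4]=C('0')+1=1+1=2

Answer: 4 0 3 1 2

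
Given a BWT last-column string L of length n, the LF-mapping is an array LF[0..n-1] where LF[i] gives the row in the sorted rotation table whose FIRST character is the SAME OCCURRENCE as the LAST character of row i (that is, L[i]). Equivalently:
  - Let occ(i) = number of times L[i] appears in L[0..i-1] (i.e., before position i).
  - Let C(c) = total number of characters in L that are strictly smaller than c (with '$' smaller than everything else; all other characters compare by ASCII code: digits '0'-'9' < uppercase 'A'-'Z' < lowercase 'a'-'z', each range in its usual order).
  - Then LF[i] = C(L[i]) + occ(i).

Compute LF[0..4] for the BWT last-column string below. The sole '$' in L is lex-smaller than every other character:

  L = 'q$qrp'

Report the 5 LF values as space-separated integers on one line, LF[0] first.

Answer: 2 0 3 4 1

Derivation:
Char counts: '$':1, 'p':1, 'q':2, 'r':1
C (first-col start): C('$')=0, C('p')=1, C('q')=2, C('r')=4
L[0]='q': occ=0, LF[0]=C('q')+0=2+0=2
L[1]='$': occ=0, LF[1]=C('$')+0=0+0=0
L[2]='q': occ=1, LF[2]=C('q')+1=2+1=3
L[3]='r': occ=0, LF[3]=C('r')+0=4+0=4
L[4]='p': occ=0, LF[4]=C('p')+0=1+0=1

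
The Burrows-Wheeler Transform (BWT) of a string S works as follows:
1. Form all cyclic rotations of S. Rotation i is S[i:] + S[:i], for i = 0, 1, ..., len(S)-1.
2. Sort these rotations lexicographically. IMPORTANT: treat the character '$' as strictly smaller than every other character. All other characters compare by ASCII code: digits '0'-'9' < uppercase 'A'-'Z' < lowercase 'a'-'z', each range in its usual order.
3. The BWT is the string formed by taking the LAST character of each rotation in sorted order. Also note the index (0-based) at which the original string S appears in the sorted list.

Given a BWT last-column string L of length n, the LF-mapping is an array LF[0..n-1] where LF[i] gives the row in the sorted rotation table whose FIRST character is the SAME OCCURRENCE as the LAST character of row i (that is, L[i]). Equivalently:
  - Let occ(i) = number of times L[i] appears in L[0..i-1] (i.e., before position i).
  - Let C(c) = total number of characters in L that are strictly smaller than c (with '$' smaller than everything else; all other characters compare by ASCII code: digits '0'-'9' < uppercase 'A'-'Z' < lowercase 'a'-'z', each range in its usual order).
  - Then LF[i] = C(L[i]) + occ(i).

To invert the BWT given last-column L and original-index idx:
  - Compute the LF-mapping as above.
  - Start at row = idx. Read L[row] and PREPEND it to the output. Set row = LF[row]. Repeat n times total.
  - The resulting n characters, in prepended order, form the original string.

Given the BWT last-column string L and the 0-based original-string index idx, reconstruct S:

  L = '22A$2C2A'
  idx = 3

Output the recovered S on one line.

Answer: 22ACA22$

Derivation:
LF mapping: 1 2 5 0 3 7 4 6
Walk LF starting at row 3, prepending L[row]:
  step 1: row=3, L[3]='$', prepend. Next row=LF[3]=0
  step 2: row=0, L[0]='2', prepend. Next row=LF[0]=1
  step 3: row=1, L[1]='2', prepend. Next row=LF[1]=2
  step 4: row=2, L[2]='A', prepend. Next row=LF[2]=5
  step 5: row=5, L[5]='C', prepend. Next row=LF[5]=7
  step 6: row=7, L[7]='A', prepend. Next row=LF[7]=6
  step 7: row=6, L[6]='2', prepend. Next row=LF[6]=4
  step 8: row=4, L[4]='2', prepend. Next row=LF[4]=3
Reversed output: 22ACA22$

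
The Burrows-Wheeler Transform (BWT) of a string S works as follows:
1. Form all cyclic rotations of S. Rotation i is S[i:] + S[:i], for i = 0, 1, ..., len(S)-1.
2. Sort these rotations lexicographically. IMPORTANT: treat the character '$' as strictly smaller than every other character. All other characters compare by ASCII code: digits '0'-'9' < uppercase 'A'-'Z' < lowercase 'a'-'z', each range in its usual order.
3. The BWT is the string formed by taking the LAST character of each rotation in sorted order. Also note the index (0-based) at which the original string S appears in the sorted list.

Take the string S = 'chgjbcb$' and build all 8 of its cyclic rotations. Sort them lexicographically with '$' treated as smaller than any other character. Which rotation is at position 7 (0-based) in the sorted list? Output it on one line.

All 8 rotations (rotation i = S[i:]+S[:i]):
  rot[0] = chgjbcb$
  rot[1] = hgjbcb$c
  rot[2] = gjbcb$ch
  rot[3] = jbcb$chg
  rot[4] = bcb$chgj
  rot[5] = cb$chgjb
  rot[6] = b$chgjbc
  rot[7] = $chgjbcb
Sorted (with $ < everything):
  sorted[0] = $chgjbcb
  sorted[1] = b$chgjbc
  sorted[2] = bcb$chgj
  sorted[3] = cb$chgjb
  sorted[4] = chgjbcb$
  sorted[5] = gjbcb$ch
  sorted[6] = hgjbcb$c
  sorted[7] = jbcb$chg
sorted[7] = jbcb$chg

Answer: jbcb$chg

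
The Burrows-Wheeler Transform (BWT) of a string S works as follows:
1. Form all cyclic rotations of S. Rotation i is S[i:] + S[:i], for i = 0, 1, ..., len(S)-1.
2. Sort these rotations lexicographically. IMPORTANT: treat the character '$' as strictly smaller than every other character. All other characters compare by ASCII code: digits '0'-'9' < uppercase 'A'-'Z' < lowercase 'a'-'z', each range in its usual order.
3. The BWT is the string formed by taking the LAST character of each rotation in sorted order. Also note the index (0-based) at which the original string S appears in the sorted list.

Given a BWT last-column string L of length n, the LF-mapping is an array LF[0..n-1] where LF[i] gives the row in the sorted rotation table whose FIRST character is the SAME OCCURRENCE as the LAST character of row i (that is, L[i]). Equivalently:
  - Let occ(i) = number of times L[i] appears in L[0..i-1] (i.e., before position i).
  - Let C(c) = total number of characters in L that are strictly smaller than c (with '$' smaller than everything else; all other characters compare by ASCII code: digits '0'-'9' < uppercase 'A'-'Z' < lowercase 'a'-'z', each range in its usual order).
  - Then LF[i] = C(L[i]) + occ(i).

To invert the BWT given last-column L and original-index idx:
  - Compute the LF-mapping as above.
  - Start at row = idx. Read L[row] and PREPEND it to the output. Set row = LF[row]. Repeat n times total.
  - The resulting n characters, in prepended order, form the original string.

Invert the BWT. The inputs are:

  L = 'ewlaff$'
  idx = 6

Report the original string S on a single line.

Answer: waffle$

Derivation:
LF mapping: 2 6 5 1 3 4 0
Walk LF starting at row 6, prepending L[row]:
  step 1: row=6, L[6]='$', prepend. Next row=LF[6]=0
  step 2: row=0, L[0]='e', prepend. Next row=LF[0]=2
  step 3: row=2, L[2]='l', prepend. Next row=LF[2]=5
  step 4: row=5, L[5]='f', prepend. Next row=LF[5]=4
  step 5: row=4, L[4]='f', prepend. Next row=LF[4]=3
  step 6: row=3, L[3]='a', prepend. Next row=LF[3]=1
  step 7: row=1, L[1]='w', prepend. Next row=LF[1]=6
Reversed output: waffle$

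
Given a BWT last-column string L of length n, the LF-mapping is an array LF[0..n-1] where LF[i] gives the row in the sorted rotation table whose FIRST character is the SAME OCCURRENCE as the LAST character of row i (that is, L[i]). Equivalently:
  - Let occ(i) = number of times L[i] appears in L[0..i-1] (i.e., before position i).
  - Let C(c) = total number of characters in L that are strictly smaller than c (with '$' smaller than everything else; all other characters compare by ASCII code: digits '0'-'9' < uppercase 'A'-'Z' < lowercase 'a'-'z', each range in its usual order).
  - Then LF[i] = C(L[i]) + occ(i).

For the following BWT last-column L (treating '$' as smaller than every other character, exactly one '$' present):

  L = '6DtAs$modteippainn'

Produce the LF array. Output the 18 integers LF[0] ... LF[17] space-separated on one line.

Char counts: '$':1, '6':1, 'A':1, 'D':1, 'a':1, 'd':1, 'e':1, 'i':2, 'm':1, 'n':2, 'o':1, 'p':2, 's':1, 't':2
C (first-col start): C('$')=0, C('6')=1, C('A')=2, C('D')=3, C('a')=4, C('d')=5, C('e')=6, C('i')=7, C('m')=9, C('n')=10, C('o')=12, C('p')=13, C('s')=15, C('t')=16
L[0]='6': occ=0, LF[0]=C('6')+0=1+0=1
L[1]='D': occ=0, LF[1]=C('D')+0=3+0=3
L[2]='t': occ=0, LF[2]=C('t')+0=16+0=16
L[3]='A': occ=0, LF[3]=C('A')+0=2+0=2
L[4]='s': occ=0, LF[4]=C('s')+0=15+0=15
L[5]='$': occ=0, LF[5]=C('$')+0=0+0=0
L[6]='m': occ=0, LF[6]=C('m')+0=9+0=9
L[7]='o': occ=0, LF[7]=C('o')+0=12+0=12
L[8]='d': occ=0, LF[8]=C('d')+0=5+0=5
L[9]='t': occ=1, LF[9]=C('t')+1=16+1=17
L[10]='e': occ=0, LF[10]=C('e')+0=6+0=6
L[11]='i': occ=0, LF[11]=C('i')+0=7+0=7
L[12]='p': occ=0, LF[12]=C('p')+0=13+0=13
L[13]='p': occ=1, LF[13]=C('p')+1=13+1=14
L[14]='a': occ=0, LF[14]=C('a')+0=4+0=4
L[15]='i': occ=1, LF[15]=C('i')+1=7+1=8
L[16]='n': occ=0, LF[16]=C('n')+0=10+0=10
L[17]='n': occ=1, LF[17]=C('n')+1=10+1=11

Answer: 1 3 16 2 15 0 9 12 5 17 6 7 13 14 4 8 10 11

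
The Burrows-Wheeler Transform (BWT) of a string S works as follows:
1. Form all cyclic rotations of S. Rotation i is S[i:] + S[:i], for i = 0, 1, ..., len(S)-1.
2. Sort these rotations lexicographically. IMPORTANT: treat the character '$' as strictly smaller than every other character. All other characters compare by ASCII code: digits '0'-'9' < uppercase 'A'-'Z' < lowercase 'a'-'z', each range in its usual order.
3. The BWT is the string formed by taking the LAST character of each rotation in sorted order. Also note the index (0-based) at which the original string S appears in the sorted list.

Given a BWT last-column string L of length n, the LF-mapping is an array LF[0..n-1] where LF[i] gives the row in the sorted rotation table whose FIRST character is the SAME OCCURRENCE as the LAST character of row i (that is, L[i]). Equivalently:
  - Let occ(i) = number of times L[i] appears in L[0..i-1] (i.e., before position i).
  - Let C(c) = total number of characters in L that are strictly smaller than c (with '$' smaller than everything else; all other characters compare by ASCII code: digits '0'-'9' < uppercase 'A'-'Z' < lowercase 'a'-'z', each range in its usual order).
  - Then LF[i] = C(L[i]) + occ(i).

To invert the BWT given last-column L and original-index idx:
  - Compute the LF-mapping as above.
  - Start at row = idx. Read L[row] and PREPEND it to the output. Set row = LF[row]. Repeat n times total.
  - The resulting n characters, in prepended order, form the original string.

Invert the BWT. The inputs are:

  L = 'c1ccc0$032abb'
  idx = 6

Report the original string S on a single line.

LF mapping: 9 3 10 11 12 1 0 2 5 4 6 7 8
Walk LF starting at row 6, prepending L[row]:
  step 1: row=6, L[6]='$', prepend. Next row=LF[6]=0
  step 2: row=0, L[0]='c', prepend. Next row=LF[0]=9
  step 3: row=9, L[9]='2', prepend. Next row=LF[9]=4
  step 4: row=4, L[4]='c', prepend. Next row=LF[4]=12
  step 5: row=12, L[12]='b', prepend. Next row=LF[12]=8
  step 6: row=8, L[8]='3', prepend. Next row=LF[8]=5
  step 7: row=5, L[5]='0', prepend. Next row=LF[5]=1
  step 8: row=1, L[1]='1', prepend. Next row=LF[1]=3
  step 9: row=3, L[3]='c', prepend. Next row=LF[3]=11
  step 10: row=11, L[11]='b', prepend. Next row=LF[11]=7
  step 11: row=7, L[7]='0', prepend. Next row=LF[7]=2
  step 12: row=2, L[2]='c', prepend. Next row=LF[2]=10
  step 13: row=10, L[10]='a', prepend. Next row=LF[10]=6
Reversed output: ac0bc103bc2c$

Answer: ac0bc103bc2c$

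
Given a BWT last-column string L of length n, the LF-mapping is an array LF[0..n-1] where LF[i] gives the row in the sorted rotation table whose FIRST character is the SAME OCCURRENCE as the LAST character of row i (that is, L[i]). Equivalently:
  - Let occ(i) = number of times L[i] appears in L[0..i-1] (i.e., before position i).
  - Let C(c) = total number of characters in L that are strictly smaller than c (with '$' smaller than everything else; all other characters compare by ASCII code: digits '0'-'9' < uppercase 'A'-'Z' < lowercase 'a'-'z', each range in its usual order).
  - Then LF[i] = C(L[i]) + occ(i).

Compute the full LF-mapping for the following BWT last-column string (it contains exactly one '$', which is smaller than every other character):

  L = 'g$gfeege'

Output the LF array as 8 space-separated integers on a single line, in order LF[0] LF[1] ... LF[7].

Char counts: '$':1, 'e':3, 'f':1, 'g':3
C (first-col start): C('$')=0, C('e')=1, C('f')=4, C('g')=5
L[0]='g': occ=0, LF[0]=C('g')+0=5+0=5
L[1]='$': occ=0, LF[1]=C('$')+0=0+0=0
L[2]='g': occ=1, LF[2]=C('g')+1=5+1=6
L[3]='f': occ=0, LF[3]=C('f')+0=4+0=4
L[4]='e': occ=0, LF[4]=C('e')+0=1+0=1
L[5]='e': occ=1, LF[5]=C('e')+1=1+1=2
L[6]='g': occ=2, LF[6]=C('g')+2=5+2=7
L[7]='e': occ=2, LF[7]=C('e')+2=1+2=3

Answer: 5 0 6 4 1 2 7 3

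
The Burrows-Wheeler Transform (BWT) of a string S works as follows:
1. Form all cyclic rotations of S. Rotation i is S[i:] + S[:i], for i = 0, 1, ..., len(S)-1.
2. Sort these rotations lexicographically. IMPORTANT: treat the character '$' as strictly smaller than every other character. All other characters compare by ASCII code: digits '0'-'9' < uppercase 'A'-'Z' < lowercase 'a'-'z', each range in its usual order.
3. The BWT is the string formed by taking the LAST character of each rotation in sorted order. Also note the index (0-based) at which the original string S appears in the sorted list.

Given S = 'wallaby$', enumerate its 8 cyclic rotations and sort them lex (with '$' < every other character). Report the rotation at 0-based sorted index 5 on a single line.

Answer: llaby$wa

Derivation:
All 8 rotations (rotation i = S[i:]+S[:i]):
  rot[0] = wallaby$
  rot[1] = allaby$w
  rot[2] = llaby$wa
  rot[3] = laby$wal
  rot[4] = aby$wall
  rot[5] = by$walla
  rot[6] = y$wallab
  rot[7] = $wallaby
Sorted (with $ < everything):
  sorted[0] = $wallaby
  sorted[1] = aby$wall
  sorted[2] = allaby$w
  sorted[3] = by$walla
  sorted[4] = laby$wal
  sorted[5] = llaby$wa
  sorted[6] = wallaby$
  sorted[7] = y$wallab
sorted[5] = llaby$wa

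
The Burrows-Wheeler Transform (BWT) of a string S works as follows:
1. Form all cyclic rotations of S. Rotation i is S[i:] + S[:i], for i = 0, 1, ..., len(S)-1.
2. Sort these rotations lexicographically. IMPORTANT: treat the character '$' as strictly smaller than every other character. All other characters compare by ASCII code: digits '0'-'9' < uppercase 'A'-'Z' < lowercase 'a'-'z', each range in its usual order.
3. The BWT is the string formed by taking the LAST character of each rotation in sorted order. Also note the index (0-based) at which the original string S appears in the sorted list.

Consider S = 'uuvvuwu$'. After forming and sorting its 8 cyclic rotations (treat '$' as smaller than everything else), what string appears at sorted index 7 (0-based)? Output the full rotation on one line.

All 8 rotations (rotation i = S[i:]+S[:i]):
  rot[0] = uuvvuwu$
  rot[1] = uvvuwu$u
  rot[2] = vvuwu$uu
  rot[3] = vuwu$uuv
  rot[4] = uwu$uuvv
  rot[5] = wu$uuvvu
  rot[6] = u$uuvvuw
  rot[7] = $uuvvuwu
Sorted (with $ < everything):
  sorted[0] = $uuvvuwu
  sorted[1] = u$uuvvuw
  sorted[2] = uuvvuwu$
  sorted[3] = uvvuwu$u
  sorted[4] = uwu$uuvv
  sorted[5] = vuwu$uuv
  sorted[6] = vvuwu$uu
  sorted[7] = wu$uuvvu
sorted[7] = wu$uuvvu

Answer: wu$uuvvu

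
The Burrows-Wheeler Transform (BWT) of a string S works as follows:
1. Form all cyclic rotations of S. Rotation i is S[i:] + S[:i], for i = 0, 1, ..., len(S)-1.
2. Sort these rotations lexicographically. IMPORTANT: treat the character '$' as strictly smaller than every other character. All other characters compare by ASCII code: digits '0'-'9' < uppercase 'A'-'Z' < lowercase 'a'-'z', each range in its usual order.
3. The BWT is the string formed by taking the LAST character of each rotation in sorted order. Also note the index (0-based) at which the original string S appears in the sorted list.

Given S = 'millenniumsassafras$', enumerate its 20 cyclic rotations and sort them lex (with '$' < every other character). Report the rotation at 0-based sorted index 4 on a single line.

All 20 rotations (rotation i = S[i:]+S[:i]):
  rot[0] = millenniumsassafras$
  rot[1] = illenniumsassafras$m
  rot[2] = llenniumsassafras$mi
  rot[3] = lenniumsassafras$mil
  rot[4] = enniumsassafras$mill
  rot[5] = nniumsassafras$mille
  rot[6] = niumsassafras$millen
  rot[7] = iumsassafras$millenn
  rot[8] = umsassafras$millenni
  rot[9] = msassafras$millenniu
  rot[10] = sassafras$millennium
  rot[11] = assafras$millenniums
  rot[12] = ssafras$millenniumsa
  rot[13] = safras$millenniumsas
  rot[14] = afras$millenniumsass
  rot[15] = fras$millenniumsassa
  rot[16] = ras$millenniumsassaf
  rot[17] = as$millenniumsassafr
  rot[18] = s$millenniumsassafra
  rot[19] = $millenniumsassafras
Sorted (with $ < everything):
  sorted[0] = $millenniumsassafras
  sorted[1] = afras$millenniumsass
  sorted[2] = as$millenniumsassafr
  sorted[3] = assafras$millenniums
  sorted[4] = enniumsassafras$mill
  sorted[5] = fras$millenniumsassa
  sorted[6] = illenniumsassafras$m
  sorted[7] = iumsassafras$millenn
  sorted[8] = lenniumsassafras$mil
  sorted[9] = llenniumsassafras$mi
  sorted[10] = millenniumsassafras$
  sorted[11] = msassafras$millenniu
  sorted[12] = niumsassafras$millen
  sorted[13] = nniumsassafras$mille
  sorted[14] = ras$millenniumsassaf
  sorted[15] = s$millenniumsassafra
  sorted[16] = safras$millenniumsas
  sorted[17] = sassafras$millennium
  sorted[18] = ssafras$millenniumsa
  sorted[19] = umsassafras$millenni
sorted[4] = enniumsassafras$mill

Answer: enniumsassafras$mill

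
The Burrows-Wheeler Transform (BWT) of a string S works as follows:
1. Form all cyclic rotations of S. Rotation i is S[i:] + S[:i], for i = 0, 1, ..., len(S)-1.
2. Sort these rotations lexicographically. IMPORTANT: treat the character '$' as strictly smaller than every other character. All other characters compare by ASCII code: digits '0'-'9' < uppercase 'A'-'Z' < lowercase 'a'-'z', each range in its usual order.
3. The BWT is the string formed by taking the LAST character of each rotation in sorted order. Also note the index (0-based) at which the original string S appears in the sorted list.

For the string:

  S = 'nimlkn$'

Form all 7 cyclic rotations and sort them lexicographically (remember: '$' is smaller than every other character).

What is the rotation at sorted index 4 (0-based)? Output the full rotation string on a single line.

All 7 rotations (rotation i = S[i:]+S[:i]):
  rot[0] = nimlkn$
  rot[1] = imlkn$n
  rot[2] = mlkn$ni
  rot[3] = lkn$nim
  rot[4] = kn$niml
  rot[5] = n$nimlk
  rot[6] = $nimlkn
Sorted (with $ < everything):
  sorted[0] = $nimlkn
  sorted[1] = imlkn$n
  sorted[2] = kn$niml
  sorted[3] = lkn$nim
  sorted[4] = mlkn$ni
  sorted[5] = n$nimlk
  sorted[6] = nimlkn$
sorted[4] = mlkn$ni

Answer: mlkn$ni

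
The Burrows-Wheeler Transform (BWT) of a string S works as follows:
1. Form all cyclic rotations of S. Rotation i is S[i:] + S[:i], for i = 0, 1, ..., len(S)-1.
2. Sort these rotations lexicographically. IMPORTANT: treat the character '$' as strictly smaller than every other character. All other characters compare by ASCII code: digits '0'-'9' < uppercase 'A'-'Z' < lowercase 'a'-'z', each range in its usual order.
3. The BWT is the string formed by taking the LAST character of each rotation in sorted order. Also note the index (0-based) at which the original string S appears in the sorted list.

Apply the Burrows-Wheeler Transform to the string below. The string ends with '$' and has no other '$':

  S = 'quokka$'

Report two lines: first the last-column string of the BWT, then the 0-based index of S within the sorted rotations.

All 7 rotations (rotation i = S[i:]+S[:i]):
  rot[0] = quokka$
  rot[1] = uokka$q
  rot[2] = okka$qu
  rot[3] = kka$quo
  rot[4] = ka$quok
  rot[5] = a$quokk
  rot[6] = $quokka
Sorted (with $ < everything):
  sorted[0] = $quokka  (last char: 'a')
  sorted[1] = a$quokk  (last char: 'k')
  sorted[2] = ka$quok  (last char: 'k')
  sorted[3] = kka$quo  (last char: 'o')
  sorted[4] = okka$qu  (last char: 'u')
  sorted[5] = quokka$  (last char: '$')
  sorted[6] = uokka$q  (last char: 'q')
Last column: akkou$q
Original string S is at sorted index 5

Answer: akkou$q
5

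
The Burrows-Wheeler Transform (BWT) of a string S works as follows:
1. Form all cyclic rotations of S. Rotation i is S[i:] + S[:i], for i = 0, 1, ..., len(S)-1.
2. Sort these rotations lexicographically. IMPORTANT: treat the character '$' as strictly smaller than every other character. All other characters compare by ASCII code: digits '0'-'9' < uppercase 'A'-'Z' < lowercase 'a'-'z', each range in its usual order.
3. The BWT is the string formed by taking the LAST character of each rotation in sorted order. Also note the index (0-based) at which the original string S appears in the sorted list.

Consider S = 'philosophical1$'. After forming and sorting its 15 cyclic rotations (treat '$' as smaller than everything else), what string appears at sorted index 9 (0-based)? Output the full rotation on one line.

Answer: losophical1$phi

Derivation:
All 15 rotations (rotation i = S[i:]+S[:i]):
  rot[0] = philosophical1$
  rot[1] = hilosophical1$p
  rot[2] = ilosophical1$ph
  rot[3] = losophical1$phi
  rot[4] = osophical1$phil
  rot[5] = sophical1$philo
  rot[6] = ophical1$philos
  rot[7] = phical1$philoso
  rot[8] = hical1$philosop
  rot[9] = ical1$philosoph
  rot[10] = cal1$philosophi
  rot[11] = al1$philosophic
  rot[12] = l1$philosophica
  rot[13] = 1$philosophical
  rot[14] = $philosophical1
Sorted (with $ < everything):
  sorted[0] = $philosophical1
  sorted[1] = 1$philosophical
  sorted[2] = al1$philosophic
  sorted[3] = cal1$philosophi
  sorted[4] = hical1$philosop
  sorted[5] = hilosophical1$p
  sorted[6] = ical1$philosoph
  sorted[7] = ilosophical1$ph
  sorted[8] = l1$philosophica
  sorted[9] = losophical1$phi
  sorted[10] = ophical1$philos
  sorted[11] = osophical1$phil
  sorted[12] = phical1$philoso
  sorted[13] = philosophical1$
  sorted[14] = sophical1$philo
sorted[9] = losophical1$phi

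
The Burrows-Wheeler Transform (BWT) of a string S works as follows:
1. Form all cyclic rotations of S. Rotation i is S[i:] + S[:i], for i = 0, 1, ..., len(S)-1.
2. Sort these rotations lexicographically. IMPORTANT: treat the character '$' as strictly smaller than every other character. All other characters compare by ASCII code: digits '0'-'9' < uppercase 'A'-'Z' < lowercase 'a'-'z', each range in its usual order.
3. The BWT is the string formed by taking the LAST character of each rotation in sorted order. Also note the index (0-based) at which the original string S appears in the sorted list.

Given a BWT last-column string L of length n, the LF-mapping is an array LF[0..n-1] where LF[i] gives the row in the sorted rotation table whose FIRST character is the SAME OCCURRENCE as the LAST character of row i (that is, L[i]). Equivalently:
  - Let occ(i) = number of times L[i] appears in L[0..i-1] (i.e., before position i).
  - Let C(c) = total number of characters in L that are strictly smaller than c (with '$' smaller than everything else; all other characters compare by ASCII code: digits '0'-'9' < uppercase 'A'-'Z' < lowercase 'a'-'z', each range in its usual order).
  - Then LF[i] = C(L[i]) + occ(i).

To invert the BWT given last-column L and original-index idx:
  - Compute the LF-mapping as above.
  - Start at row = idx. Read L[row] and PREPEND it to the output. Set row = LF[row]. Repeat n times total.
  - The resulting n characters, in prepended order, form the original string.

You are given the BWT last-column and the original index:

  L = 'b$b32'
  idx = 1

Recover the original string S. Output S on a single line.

LF mapping: 3 0 4 2 1
Walk LF starting at row 1, prepending L[row]:
  step 1: row=1, L[1]='$', prepend. Next row=LF[1]=0
  step 2: row=0, L[0]='b', prepend. Next row=LF[0]=3
  step 3: row=3, L[3]='3', prepend. Next row=LF[3]=2
  step 4: row=2, L[2]='b', prepend. Next row=LF[2]=4
  step 5: row=4, L[4]='2', prepend. Next row=LF[4]=1
Reversed output: 2b3b$

Answer: 2b3b$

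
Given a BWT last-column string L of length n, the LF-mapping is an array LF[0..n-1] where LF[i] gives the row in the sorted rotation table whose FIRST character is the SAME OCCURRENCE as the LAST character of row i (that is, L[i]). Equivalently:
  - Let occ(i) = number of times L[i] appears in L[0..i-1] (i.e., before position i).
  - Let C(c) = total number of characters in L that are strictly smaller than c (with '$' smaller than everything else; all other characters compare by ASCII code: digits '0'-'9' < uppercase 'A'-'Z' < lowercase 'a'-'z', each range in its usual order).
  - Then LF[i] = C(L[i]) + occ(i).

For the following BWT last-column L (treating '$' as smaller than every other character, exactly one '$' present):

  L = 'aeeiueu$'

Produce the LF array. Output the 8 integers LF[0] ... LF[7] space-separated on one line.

Char counts: '$':1, 'a':1, 'e':3, 'i':1, 'u':2
C (first-col start): C('$')=0, C('a')=1, C('e')=2, C('i')=5, C('u')=6
L[0]='a': occ=0, LF[0]=C('a')+0=1+0=1
L[1]='e': occ=0, LF[1]=C('e')+0=2+0=2
L[2]='e': occ=1, LF[2]=C('e')+1=2+1=3
L[3]='i': occ=0, LF[3]=C('i')+0=5+0=5
L[4]='u': occ=0, LF[4]=C('u')+0=6+0=6
L[5]='e': occ=2, LF[5]=C('e')+2=2+2=4
L[6]='u': occ=1, LF[6]=C('u')+1=6+1=7
L[7]='$': occ=0, LF[7]=C('$')+0=0+0=0

Answer: 1 2 3 5 6 4 7 0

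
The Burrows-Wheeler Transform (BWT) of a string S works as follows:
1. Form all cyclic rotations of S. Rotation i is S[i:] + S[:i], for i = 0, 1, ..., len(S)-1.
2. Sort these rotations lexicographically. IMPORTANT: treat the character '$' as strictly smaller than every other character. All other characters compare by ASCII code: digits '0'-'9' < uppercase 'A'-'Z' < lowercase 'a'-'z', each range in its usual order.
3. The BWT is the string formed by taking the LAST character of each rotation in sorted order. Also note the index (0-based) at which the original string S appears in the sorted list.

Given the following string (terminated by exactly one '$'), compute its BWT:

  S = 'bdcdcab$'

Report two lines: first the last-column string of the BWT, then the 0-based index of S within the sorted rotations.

Answer: bca$ddcb
3

Derivation:
All 8 rotations (rotation i = S[i:]+S[:i]):
  rot[0] = bdcdcab$
  rot[1] = dcdcab$b
  rot[2] = cdcab$bd
  rot[3] = dcab$bdc
  rot[4] = cab$bdcd
  rot[5] = ab$bdcdc
  rot[6] = b$bdcdca
  rot[7] = $bdcdcab
Sorted (with $ < everything):
  sorted[0] = $bdcdcab  (last char: 'b')
  sorted[1] = ab$bdcdc  (last char: 'c')
  sorted[2] = b$bdcdca  (last char: 'a')
  sorted[3] = bdcdcab$  (last char: '$')
  sorted[4] = cab$bdcd  (last char: 'd')
  sorted[5] = cdcab$bd  (last char: 'd')
  sorted[6] = dcab$bdc  (last char: 'c')
  sorted[7] = dcdcab$b  (last char: 'b')
Last column: bca$ddcb
Original string S is at sorted index 3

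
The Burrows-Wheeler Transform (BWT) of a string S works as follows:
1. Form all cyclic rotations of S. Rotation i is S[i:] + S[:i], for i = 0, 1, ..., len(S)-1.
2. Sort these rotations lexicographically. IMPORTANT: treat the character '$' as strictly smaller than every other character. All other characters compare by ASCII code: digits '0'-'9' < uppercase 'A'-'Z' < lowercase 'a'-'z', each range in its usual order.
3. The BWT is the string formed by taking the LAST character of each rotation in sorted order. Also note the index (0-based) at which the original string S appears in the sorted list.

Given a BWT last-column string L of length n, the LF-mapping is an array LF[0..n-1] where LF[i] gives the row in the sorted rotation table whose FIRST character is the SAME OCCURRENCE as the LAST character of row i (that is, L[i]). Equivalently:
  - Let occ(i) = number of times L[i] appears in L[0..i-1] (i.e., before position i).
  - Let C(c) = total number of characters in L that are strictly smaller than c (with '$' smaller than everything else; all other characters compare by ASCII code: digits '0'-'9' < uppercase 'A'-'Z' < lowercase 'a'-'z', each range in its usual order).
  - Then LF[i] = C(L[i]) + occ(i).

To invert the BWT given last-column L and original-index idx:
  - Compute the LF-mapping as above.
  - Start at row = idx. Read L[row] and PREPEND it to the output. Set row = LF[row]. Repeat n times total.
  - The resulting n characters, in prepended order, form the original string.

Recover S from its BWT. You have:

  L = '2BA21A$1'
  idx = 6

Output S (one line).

LF mapping: 3 7 5 4 1 6 0 2
Walk LF starting at row 6, prepending L[row]:
  step 1: row=6, L[6]='$', prepend. Next row=LF[6]=0
  step 2: row=0, L[0]='2', prepend. Next row=LF[0]=3
  step 3: row=3, L[3]='2', prepend. Next row=LF[3]=4
  step 4: row=4, L[4]='1', prepend. Next row=LF[4]=1
  step 5: row=1, L[1]='B', prepend. Next row=LF[1]=7
  step 6: row=7, L[7]='1', prepend. Next row=LF[7]=2
  step 7: row=2, L[2]='A', prepend. Next row=LF[2]=5
  step 8: row=5, L[5]='A', prepend. Next row=LF[5]=6
Reversed output: AA1B122$

Answer: AA1B122$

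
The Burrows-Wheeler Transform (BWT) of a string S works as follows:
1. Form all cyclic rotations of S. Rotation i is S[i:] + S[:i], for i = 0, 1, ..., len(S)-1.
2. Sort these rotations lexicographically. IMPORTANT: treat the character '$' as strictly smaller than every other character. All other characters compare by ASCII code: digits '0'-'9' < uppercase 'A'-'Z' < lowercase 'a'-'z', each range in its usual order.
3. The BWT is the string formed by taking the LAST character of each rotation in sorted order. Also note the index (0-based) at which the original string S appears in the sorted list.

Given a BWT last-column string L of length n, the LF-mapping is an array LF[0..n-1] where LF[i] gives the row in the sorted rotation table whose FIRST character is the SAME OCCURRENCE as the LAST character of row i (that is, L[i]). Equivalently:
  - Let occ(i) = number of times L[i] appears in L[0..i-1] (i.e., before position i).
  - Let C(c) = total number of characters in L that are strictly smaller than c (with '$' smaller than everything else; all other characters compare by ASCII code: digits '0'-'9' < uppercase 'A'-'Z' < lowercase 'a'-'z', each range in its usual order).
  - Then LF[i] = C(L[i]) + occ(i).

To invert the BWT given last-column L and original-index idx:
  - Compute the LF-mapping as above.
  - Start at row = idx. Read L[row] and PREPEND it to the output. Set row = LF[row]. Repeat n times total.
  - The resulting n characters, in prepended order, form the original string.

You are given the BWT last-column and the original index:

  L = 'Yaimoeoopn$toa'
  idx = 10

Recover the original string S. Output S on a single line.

LF mapping: 1 2 5 6 8 4 9 10 12 7 0 13 11 3
Walk LF starting at row 10, prepending L[row]:
  step 1: row=10, L[10]='$', prepend. Next row=LF[10]=0
  step 2: row=0, L[0]='Y', prepend. Next row=LF[0]=1
  step 3: row=1, L[1]='a', prepend. Next row=LF[1]=2
  step 4: row=2, L[2]='i', prepend. Next row=LF[2]=5
  step 5: row=5, L[5]='e', prepend. Next row=LF[5]=4
  step 6: row=4, L[4]='o', prepend. Next row=LF[4]=8
  step 7: row=8, L[8]='p', prepend. Next row=LF[8]=12
  step 8: row=12, L[12]='o', prepend. Next row=LF[12]=11
  step 9: row=11, L[11]='t', prepend. Next row=LF[11]=13
  step 10: row=13, L[13]='a', prepend. Next row=LF[13]=3
  step 11: row=3, L[3]='m', prepend. Next row=LF[3]=6
  step 12: row=6, L[6]='o', prepend. Next row=LF[6]=9
  step 13: row=9, L[9]='n', prepend. Next row=LF[9]=7
  step 14: row=7, L[7]='o', prepend. Next row=LF[7]=10
Reversed output: onomatopoeiaY$

Answer: onomatopoeiaY$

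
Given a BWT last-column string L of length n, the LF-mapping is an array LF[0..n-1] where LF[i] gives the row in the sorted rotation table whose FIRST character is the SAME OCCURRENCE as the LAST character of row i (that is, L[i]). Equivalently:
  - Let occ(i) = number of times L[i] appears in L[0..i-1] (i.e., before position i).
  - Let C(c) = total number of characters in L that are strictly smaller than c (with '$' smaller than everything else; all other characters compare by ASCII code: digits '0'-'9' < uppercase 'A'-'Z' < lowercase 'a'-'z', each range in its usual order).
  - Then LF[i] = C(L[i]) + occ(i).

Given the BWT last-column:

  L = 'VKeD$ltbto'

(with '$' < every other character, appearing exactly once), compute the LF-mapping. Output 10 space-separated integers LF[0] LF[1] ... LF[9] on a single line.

Answer: 3 2 5 1 0 6 8 4 9 7

Derivation:
Char counts: '$':1, 'D':1, 'K':1, 'V':1, 'b':1, 'e':1, 'l':1, 'o':1, 't':2
C (first-col start): C('$')=0, C('D')=1, C('K')=2, C('V')=3, C('b')=4, C('e')=5, C('l')=6, C('o')=7, C('t')=8
L[0]='V': occ=0, LF[0]=C('V')+0=3+0=3
L[1]='K': occ=0, LF[1]=C('K')+0=2+0=2
L[2]='e': occ=0, LF[2]=C('e')+0=5+0=5
L[3]='D': occ=0, LF[3]=C('D')+0=1+0=1
L[4]='$': occ=0, LF[4]=C('$')+0=0+0=0
L[5]='l': occ=0, LF[5]=C('l')+0=6+0=6
L[6]='t': occ=0, LF[6]=C('t')+0=8+0=8
L[7]='b': occ=0, LF[7]=C('b')+0=4+0=4
L[8]='t': occ=1, LF[8]=C('t')+1=8+1=9
L[9]='o': occ=0, LF[9]=C('o')+0=7+0=7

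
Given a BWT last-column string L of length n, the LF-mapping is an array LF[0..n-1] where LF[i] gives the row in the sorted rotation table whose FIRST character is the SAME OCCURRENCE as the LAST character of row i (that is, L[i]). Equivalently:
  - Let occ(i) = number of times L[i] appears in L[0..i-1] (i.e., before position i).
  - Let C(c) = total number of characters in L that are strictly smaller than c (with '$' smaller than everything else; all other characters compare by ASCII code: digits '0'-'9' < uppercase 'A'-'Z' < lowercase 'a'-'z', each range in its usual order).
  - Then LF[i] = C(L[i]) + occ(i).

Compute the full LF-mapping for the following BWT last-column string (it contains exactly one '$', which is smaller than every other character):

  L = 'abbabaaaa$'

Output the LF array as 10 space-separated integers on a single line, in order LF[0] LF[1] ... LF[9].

Answer: 1 7 8 2 9 3 4 5 6 0

Derivation:
Char counts: '$':1, 'a':6, 'b':3
C (first-col start): C('$')=0, C('a')=1, C('b')=7
L[0]='a': occ=0, LF[0]=C('a')+0=1+0=1
L[1]='b': occ=0, LF[1]=C('b')+0=7+0=7
L[2]='b': occ=1, LF[2]=C('b')+1=7+1=8
L[3]='a': occ=1, LF[3]=C('a')+1=1+1=2
L[4]='b': occ=2, LF[4]=C('b')+2=7+2=9
L[5]='a': occ=2, LF[5]=C('a')+2=1+2=3
L[6]='a': occ=3, LF[6]=C('a')+3=1+3=4
L[7]='a': occ=4, LF[7]=C('a')+4=1+4=5
L[8]='a': occ=5, LF[8]=C('a')+5=1+5=6
L[9]='$': occ=0, LF[9]=C('$')+0=0+0=0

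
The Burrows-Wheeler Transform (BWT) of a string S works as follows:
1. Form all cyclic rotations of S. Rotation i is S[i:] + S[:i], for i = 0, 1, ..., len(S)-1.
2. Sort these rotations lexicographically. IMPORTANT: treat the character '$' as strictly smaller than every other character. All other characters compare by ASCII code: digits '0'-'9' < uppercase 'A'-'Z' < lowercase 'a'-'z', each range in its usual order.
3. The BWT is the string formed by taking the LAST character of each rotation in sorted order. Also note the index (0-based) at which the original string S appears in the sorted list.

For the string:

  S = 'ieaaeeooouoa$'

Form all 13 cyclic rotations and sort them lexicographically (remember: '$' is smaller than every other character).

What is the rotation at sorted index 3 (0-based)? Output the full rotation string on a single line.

Answer: aeeooouoa$iea

Derivation:
All 13 rotations (rotation i = S[i:]+S[:i]):
  rot[0] = ieaaeeooouoa$
  rot[1] = eaaeeooouoa$i
  rot[2] = aaeeooouoa$ie
  rot[3] = aeeooouoa$iea
  rot[4] = eeooouoa$ieaa
  rot[5] = eooouoa$ieaae
  rot[6] = ooouoa$ieaaee
  rot[7] = oouoa$ieaaeeo
  rot[8] = ouoa$ieaaeeoo
  rot[9] = uoa$ieaaeeooo
  rot[10] = oa$ieaaeeooou
  rot[11] = a$ieaaeeooouo
  rot[12] = $ieaaeeooouoa
Sorted (with $ < everything):
  sorted[0] = $ieaaeeooouoa
  sorted[1] = a$ieaaeeooouo
  sorted[2] = aaeeooouoa$ie
  sorted[3] = aeeooouoa$iea
  sorted[4] = eaaeeooouoa$i
  sorted[5] = eeooouoa$ieaa
  sorted[6] = eooouoa$ieaae
  sorted[7] = ieaaeeooouoa$
  sorted[8] = oa$ieaaeeooou
  sorted[9] = ooouoa$ieaaee
  sorted[10] = oouoa$ieaaeeo
  sorted[11] = ouoa$ieaaeeoo
  sorted[12] = uoa$ieaaeeooo
sorted[3] = aeeooouoa$iea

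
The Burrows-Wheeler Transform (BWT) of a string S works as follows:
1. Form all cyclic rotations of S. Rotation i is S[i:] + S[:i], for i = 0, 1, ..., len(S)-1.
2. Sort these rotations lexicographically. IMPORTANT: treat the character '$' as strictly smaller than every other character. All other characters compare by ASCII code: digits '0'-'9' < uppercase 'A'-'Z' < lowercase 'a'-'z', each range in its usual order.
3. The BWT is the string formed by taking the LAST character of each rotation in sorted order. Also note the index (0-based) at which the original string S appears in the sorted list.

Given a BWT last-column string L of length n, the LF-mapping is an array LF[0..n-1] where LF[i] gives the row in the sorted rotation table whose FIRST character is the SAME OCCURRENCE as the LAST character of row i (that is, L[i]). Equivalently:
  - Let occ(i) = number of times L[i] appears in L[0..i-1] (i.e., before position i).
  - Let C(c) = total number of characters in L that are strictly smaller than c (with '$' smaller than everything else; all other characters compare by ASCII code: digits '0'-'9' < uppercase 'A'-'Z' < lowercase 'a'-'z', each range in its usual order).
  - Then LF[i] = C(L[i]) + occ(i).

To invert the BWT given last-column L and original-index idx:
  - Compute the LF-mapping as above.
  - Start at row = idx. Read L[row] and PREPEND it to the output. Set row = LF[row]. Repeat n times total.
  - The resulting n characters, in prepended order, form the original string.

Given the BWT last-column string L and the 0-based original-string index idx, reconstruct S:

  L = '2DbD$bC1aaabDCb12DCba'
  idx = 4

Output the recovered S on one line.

Answer: 2b1abbaDaD1CbDbCCaD2$

Derivation:
LF mapping: 3 8 16 9 0 17 5 1 12 13 14 18 10 6 19 2 4 11 7 20 15
Walk LF starting at row 4, prepending L[row]:
  step 1: row=4, L[4]='$', prepend. Next row=LF[4]=0
  step 2: row=0, L[0]='2', prepend. Next row=LF[0]=3
  step 3: row=3, L[3]='D', prepend. Next row=LF[3]=9
  step 4: row=9, L[9]='a', prepend. Next row=LF[9]=13
  step 5: row=13, L[13]='C', prepend. Next row=LF[13]=6
  step 6: row=6, L[6]='C', prepend. Next row=LF[6]=5
  step 7: row=5, L[5]='b', prepend. Next row=LF[5]=17
  step 8: row=17, L[17]='D', prepend. Next row=LF[17]=11
  step 9: row=11, L[11]='b', prepend. Next row=LF[11]=18
  step 10: row=18, L[18]='C', prepend. Next row=LF[18]=7
  step 11: row=7, L[7]='1', prepend. Next row=LF[7]=1
  step 12: row=1, L[1]='D', prepend. Next row=LF[1]=8
  step 13: row=8, L[8]='a', prepend. Next row=LF[8]=12
  step 14: row=12, L[12]='D', prepend. Next row=LF[12]=10
  step 15: row=10, L[10]='a', prepend. Next row=LF[10]=14
  step 16: row=14, L[14]='b', prepend. Next row=LF[14]=19
  step 17: row=19, L[19]='b', prepend. Next row=LF[19]=20
  step 18: row=20, L[20]='a', prepend. Next row=LF[20]=15
  step 19: row=15, L[15]='1', prepend. Next row=LF[15]=2
  step 20: row=2, L[2]='b', prepend. Next row=LF[2]=16
  step 21: row=16, L[16]='2', prepend. Next row=LF[16]=4
Reversed output: 2b1abbaDaD1CbDbCCaD2$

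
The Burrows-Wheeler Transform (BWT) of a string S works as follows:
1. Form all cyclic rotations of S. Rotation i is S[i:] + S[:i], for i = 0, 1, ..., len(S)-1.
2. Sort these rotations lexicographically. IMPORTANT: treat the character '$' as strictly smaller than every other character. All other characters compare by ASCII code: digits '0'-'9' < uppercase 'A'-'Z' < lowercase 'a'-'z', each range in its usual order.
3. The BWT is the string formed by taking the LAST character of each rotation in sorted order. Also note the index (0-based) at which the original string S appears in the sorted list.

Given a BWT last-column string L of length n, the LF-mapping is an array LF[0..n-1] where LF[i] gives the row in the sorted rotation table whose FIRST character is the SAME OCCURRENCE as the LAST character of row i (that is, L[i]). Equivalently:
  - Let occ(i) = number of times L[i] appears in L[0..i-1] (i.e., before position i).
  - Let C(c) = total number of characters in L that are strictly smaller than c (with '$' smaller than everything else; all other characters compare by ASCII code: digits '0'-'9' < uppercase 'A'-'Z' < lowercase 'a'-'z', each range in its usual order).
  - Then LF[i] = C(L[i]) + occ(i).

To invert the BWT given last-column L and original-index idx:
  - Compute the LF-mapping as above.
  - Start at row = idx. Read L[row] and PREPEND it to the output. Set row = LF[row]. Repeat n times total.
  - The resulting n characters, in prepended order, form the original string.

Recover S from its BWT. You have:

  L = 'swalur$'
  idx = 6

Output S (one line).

LF mapping: 4 6 1 2 5 3 0
Walk LF starting at row 6, prepending L[row]:
  step 1: row=6, L[6]='$', prepend. Next row=LF[6]=0
  step 2: row=0, L[0]='s', prepend. Next row=LF[0]=4
  step 3: row=4, L[4]='u', prepend. Next row=LF[4]=5
  step 4: row=5, L[5]='r', prepend. Next row=LF[5]=3
  step 5: row=3, L[3]='l', prepend. Next row=LF[3]=2
  step 6: row=2, L[2]='a', prepend. Next row=LF[2]=1
  step 7: row=1, L[1]='w', prepend. Next row=LF[1]=6
Reversed output: walrus$

Answer: walrus$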